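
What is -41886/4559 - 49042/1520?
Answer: -143624599/3464840 ≈ -41.452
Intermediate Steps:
-41886/4559 - 49042/1520 = -41886*1/4559 - 49042*1/1520 = -41886/4559 - 24521/760 = -143624599/3464840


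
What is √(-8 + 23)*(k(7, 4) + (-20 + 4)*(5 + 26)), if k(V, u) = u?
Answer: -492*√15 ≈ -1905.5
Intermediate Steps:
√(-8 + 23)*(k(7, 4) + (-20 + 4)*(5 + 26)) = √(-8 + 23)*(4 + (-20 + 4)*(5 + 26)) = √15*(4 - 16*31) = √15*(4 - 496) = √15*(-492) = -492*√15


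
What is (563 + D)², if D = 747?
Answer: 1716100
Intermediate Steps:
(563 + D)² = (563 + 747)² = 1310² = 1716100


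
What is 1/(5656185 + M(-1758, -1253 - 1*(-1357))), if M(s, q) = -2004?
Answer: 1/5654181 ≈ 1.7686e-7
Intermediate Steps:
1/(5656185 + M(-1758, -1253 - 1*(-1357))) = 1/(5656185 - 2004) = 1/5654181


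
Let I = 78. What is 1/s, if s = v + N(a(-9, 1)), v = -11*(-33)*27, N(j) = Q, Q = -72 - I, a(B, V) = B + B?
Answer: 1/9651 ≈ 0.00010362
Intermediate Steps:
a(B, V) = 2*B
Q = -150 (Q = -72 - 1*78 = -72 - 78 = -150)
N(j) = -150
v = 9801 (v = 363*27 = 9801)
s = 9651 (s = 9801 - 150 = 9651)
1/s = 1/9651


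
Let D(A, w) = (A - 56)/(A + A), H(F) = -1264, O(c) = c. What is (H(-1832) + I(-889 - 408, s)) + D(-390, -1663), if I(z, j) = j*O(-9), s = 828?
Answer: -3399017/390 ≈ -8715.4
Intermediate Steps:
D(A, w) = (-56 + A)/(2*A) (D(A, w) = (-56 + A)/((2*A)) = (-56 + A)*(1/(2*A)) = (-56 + A)/(2*A))
I(z, j) = -9*j (I(z, j) = j*(-9) = -9*j)
(H(-1832) + I(-889 - 408, s)) + D(-390, -1663) = (-1264 - 9*828) + (½)*(-56 - 390)/(-390) = (-1264 - 7452) + (½)*(-1/390)*(-446) = -8716 + 223/390 = -3399017/390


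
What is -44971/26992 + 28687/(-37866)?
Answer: -1238595695/511039536 ≈ -2.4237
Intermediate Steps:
-44971/26992 + 28687/(-37866) = -44971*1/26992 + 28687*(-1/37866) = -44971/26992 - 28687/37866 = -1238595695/511039536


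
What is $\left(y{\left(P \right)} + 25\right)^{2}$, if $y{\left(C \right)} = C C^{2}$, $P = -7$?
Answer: $101124$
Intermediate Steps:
$y{\left(C \right)} = C^{3}$
$\left(y{\left(P \right)} + 25\right)^{2} = \left(\left(-7\right)^{3} + 25\right)^{2} = \left(-343 + 25\right)^{2} = \left(-318\right)^{2} = 101124$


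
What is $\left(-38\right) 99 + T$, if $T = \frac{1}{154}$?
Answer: $- \frac{579347}{154} \approx -3762.0$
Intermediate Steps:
$T = \frac{1}{154} \approx 0.0064935$
$\left(-38\right) 99 + T = \left(-38\right) 99 + \frac{1}{154} = -3762 + \frac{1}{154} = - \frac{579347}{154}$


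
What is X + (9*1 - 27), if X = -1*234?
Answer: -252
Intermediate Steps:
X = -234
X + (9*1 - 27) = -234 + (9*1 - 27) = -234 + (9 - 27) = -234 - 18 = -252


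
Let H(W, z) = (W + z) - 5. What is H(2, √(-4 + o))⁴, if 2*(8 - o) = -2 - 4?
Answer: (-3 + √7)⁴ ≈ 0.015748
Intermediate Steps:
o = 11 (o = 8 - (-2 - 4)/2 = 8 - ½*(-6) = 8 + 3 = 11)
H(W, z) = -5 + W + z
H(2, √(-4 + o))⁴ = (-5 + 2 + √(-4 + 11))⁴ = (-5 + 2 + √7)⁴ = (-3 + √7)⁴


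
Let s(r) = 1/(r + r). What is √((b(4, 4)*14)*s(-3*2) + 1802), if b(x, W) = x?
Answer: 4*√1011/3 ≈ 42.395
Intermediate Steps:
s(r) = 1/(2*r)
√((b(4, 4)*14)*s(-3*2) + 1802) = √((4*14)*(1/(2*((-3*2)))) + 1802) = √(56*((½)/(-6)) + 1802) = √(56*((½)*(-⅙)) + 1802) = √(56*(-1/12) + 1802) = √(-14/3 + 1802) = √(5392/3) = 4*√1011/3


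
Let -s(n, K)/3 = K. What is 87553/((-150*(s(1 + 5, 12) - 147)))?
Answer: 87553/27450 ≈ 3.1895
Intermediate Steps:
s(n, K) = -3*K
87553/((-150*(s(1 + 5, 12) - 147))) = 87553/((-150*(-3*12 - 147))) = 87553/((-150*(-36 - 147))) = 87553/((-150*(-183))) = 87553/27450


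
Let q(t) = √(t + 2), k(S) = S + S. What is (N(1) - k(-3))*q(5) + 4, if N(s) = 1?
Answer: 4 + 7*√7 ≈ 22.520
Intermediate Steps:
k(S) = 2*S
q(t) = √(2 + t)
(N(1) - k(-3))*q(5) + 4 = (1 - 2*(-3))*√(2 + 5) + 4 = (1 - 1*(-6))*√7 + 4 = (1 + 6)*√7 + 4 = 7*√7 + 4 = 4 + 7*√7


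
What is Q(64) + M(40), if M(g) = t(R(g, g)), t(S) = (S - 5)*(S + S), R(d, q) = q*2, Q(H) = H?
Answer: 12064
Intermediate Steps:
R(d, q) = 2*q
t(S) = 2*S*(-5 + S) (t(S) = (-5 + S)*(2*S) = 2*S*(-5 + S))
M(g) = 4*g*(-5 + 2*g) (M(g) = 2*(2*g)*(-5 + 2*g) = 4*g*(-5 + 2*g))
Q(64) + M(40) = 64 + 4*40*(-5 + 2*40) = 64 + 4*40*(-5 + 80) = 64 + 4*40*75 = 64 + 12000 = 12064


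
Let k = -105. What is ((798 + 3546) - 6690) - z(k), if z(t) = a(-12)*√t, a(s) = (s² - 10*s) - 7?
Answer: -2346 - 257*I*√105 ≈ -2346.0 - 2633.5*I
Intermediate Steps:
a(s) = -7 + s² - 10*s
z(t) = 257*√t (z(t) = (-7 + (-12)² - 10*(-12))*√t = (-7 + 144 + 120)*√t = 257*√t)
((798 + 3546) - 6690) - z(k) = ((798 + 3546) - 6690) - 257*√(-105) = (4344 - 6690) - 257*I*√105 = -2346 - 257*I*√105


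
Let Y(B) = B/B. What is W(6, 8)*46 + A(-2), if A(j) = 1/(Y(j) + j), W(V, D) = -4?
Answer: -185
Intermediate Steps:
Y(B) = 1
A(j) = 1/(1 + j)
W(6, 8)*46 + A(-2) = -4*46 + 1/(1 - 2) = -184 + 1/(-1) = -184 - 1 = -185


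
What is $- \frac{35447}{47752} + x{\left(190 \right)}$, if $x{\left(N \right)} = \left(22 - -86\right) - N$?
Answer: $- \frac{3951111}{47752} \approx -82.742$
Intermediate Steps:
$x{\left(N \right)} = 108 - N$ ($x{\left(N \right)} = \left(22 + 86\right) - N = 108 - N$)
$- \frac{35447}{47752} + x{\left(190 \right)} = - \frac{35447}{47752} + \left(108 - 190\right) = \left(-35447\right) \frac{1}{47752} + \left(108 - 190\right) = - \frac{35447}{47752} - 82 = - \frac{3951111}{47752}$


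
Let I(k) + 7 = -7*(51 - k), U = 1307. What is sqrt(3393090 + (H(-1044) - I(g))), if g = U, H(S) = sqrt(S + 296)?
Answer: sqrt(3384305 + 2*I*sqrt(187)) ≈ 1839.6 + 0.007*I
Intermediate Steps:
H(S) = sqrt(296 + S)
g = 1307
I(k) = -364 + 7*k (I(k) = -7 - 7*(51 - k) = -7 + (-357 + 7*k) = -364 + 7*k)
sqrt(3393090 + (H(-1044) - I(g))) = sqrt(3393090 + (sqrt(296 - 1044) - (-364 + 7*1307))) = sqrt(3393090 + (sqrt(-748) - (-364 + 9149))) = sqrt(3393090 + (2*I*sqrt(187) - 1*8785)) = sqrt(3393090 + (2*I*sqrt(187) - 8785)) = sqrt(3393090 + (-8785 + 2*I*sqrt(187))) = sqrt(3384305 + 2*I*sqrt(187))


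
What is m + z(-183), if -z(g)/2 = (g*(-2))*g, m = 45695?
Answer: 179651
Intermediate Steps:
z(g) = 4*g**2 (z(g) = -2*g*(-2)*g = -2*(-2*g)*g = -(-4)*g**2 = 4*g**2)
m + z(-183) = 45695 + 4*(-183)**2 = 45695 + 4*33489 = 45695 + 133956 = 179651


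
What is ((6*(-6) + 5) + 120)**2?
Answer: 7921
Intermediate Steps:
((6*(-6) + 5) + 120)**2 = ((-36 + 5) + 120)**2 = (-31 + 120)**2 = 89**2 = 7921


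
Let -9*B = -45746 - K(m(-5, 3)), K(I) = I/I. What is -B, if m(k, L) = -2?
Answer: -5083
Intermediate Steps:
K(I) = 1
B = 5083 (B = -(-45746 - 1*1)/9 = -(-45746 - 1)/9 = -⅑*(-45747) = 5083)
-B = -1*5083 = -5083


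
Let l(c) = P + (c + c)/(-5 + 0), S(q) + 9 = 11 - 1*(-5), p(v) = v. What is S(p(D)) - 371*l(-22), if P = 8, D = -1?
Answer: -31129/5 ≈ -6225.8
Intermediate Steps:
S(q) = 7 (S(q) = -9 + (11 - 1*(-5)) = -9 + (11 + 5) = -9 + 16 = 7)
l(c) = 8 - 2*c/5 (l(c) = 8 + (c + c)/(-5 + 0) = 8 + (2*c)/(-5) = 8 + (2*c)*(-1/5) = 8 - 2*c/5)
S(p(D)) - 371*l(-22) = 7 - 371*(8 - 2/5*(-22)) = 7 - 371*(8 + 44/5) = 7 - 371*84/5 = 7 - 31164/5 = -31129/5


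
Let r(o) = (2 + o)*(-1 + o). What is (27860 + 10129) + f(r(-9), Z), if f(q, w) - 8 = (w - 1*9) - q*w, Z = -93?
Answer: 44405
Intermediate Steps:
r(o) = (-1 + o)*(2 + o)
f(q, w) = -1 + w - q*w (f(q, w) = 8 + ((w - 1*9) - q*w) = 8 + ((w - 9) - q*w) = 8 + ((-9 + w) - q*w) = 8 + (-9 + w - q*w) = -1 + w - q*w)
(27860 + 10129) + f(r(-9), Z) = (27860 + 10129) + (-1 - 93 - 1*(-2 - 9 + (-9)²)*(-93)) = 37989 + (-1 - 93 - 1*(-2 - 9 + 81)*(-93)) = 37989 + (-1 - 93 - 1*70*(-93)) = 37989 + (-1 - 93 + 6510) = 37989 + 6416 = 44405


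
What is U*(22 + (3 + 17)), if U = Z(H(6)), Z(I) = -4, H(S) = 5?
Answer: -168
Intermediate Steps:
U = -4
U*(22 + (3 + 17)) = -4*(22 + (3 + 17)) = -4*(22 + 20) = -4*42 = -168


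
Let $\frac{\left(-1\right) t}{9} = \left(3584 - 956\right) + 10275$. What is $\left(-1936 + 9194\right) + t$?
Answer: $-108869$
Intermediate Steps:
$t = -116127$ ($t = - 9 \left(\left(3584 - 956\right) + 10275\right) = - 9 \left(2628 + 10275\right) = \left(-9\right) 12903 = -116127$)
$\left(-1936 + 9194\right) + t = \left(-1936 + 9194\right) - 116127 = 7258 - 116127 = -108869$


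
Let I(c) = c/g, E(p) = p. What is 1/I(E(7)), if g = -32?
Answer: -32/7 ≈ -4.5714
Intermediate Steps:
I(c) = -c/32 (I(c) = c/(-32) = c*(-1/32) = -c/32)
1/I(E(7)) = 1/(-1/32*7) = 1/(-7/32) = -32/7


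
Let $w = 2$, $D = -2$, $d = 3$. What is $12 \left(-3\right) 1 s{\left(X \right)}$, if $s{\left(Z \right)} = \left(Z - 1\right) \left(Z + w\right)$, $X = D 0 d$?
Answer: $72$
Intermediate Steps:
$X = 0$ ($X = \left(-2\right) 0 \cdot 3 = 0 \cdot 3 = 0$)
$s{\left(Z \right)} = \left(-1 + Z\right) \left(2 + Z\right)$ ($s{\left(Z \right)} = \left(Z - 1\right) \left(Z + 2\right) = \left(-1 + Z\right) \left(2 + Z\right)$)
$12 \left(-3\right) 1 s{\left(X \right)} = 12 \left(-3\right) 1 \left(-2 + 0 + 0^{2}\right) = \left(-36\right) 1 \left(-2 + 0 + 0\right) = \left(-36\right) \left(-2\right) = 72$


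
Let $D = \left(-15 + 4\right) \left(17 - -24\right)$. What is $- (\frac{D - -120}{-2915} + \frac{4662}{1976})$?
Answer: $- \frac{7121893}{2880020} \approx -2.4729$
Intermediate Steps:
$D = -451$ ($D = - 11 \left(17 + \left(25 - 1\right)\right) = - 11 \left(17 + 24\right) = \left(-11\right) 41 = -451$)
$- (\frac{D - -120}{-2915} + \frac{4662}{1976}) = - (\frac{-451 - -120}{-2915} + \frac{4662}{1976}) = - (\left(-451 + 120\right) \left(- \frac{1}{2915}\right) + 4662 \cdot \frac{1}{1976}) = - (\left(-331\right) \left(- \frac{1}{2915}\right) + \frac{2331}{988}) = - (\frac{331}{2915} + \frac{2331}{988}) = \left(-1\right) \frac{7121893}{2880020} = - \frac{7121893}{2880020}$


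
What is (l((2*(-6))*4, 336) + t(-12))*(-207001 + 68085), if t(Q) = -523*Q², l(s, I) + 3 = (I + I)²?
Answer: -52269784404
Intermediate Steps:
l(s, I) = -3 + 4*I² (l(s, I) = -3 + (I + I)² = -3 + (2*I)² = -3 + 4*I²)
(l((2*(-6))*4, 336) + t(-12))*(-207001 + 68085) = ((-3 + 4*336²) - 523*(-12)²)*(-207001 + 68085) = ((-3 + 4*112896) - 523*144)*(-138916) = ((-3 + 451584) - 75312)*(-138916) = (451581 - 75312)*(-138916) = 376269*(-138916) = -52269784404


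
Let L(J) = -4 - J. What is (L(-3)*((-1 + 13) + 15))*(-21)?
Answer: 567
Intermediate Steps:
(L(-3)*((-1 + 13) + 15))*(-21) = ((-4 - 1*(-3))*((-1 + 13) + 15))*(-21) = ((-4 + 3)*(12 + 15))*(-21) = -1*27*(-21) = -27*(-21) = 567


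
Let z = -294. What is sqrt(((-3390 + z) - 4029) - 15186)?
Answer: I*sqrt(22899) ≈ 151.32*I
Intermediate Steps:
sqrt(((-3390 + z) - 4029) - 15186) = sqrt(((-3390 - 294) - 4029) - 15186) = sqrt((-3684 - 4029) - 15186) = sqrt(-7713 - 15186) = sqrt(-22899) = I*sqrt(22899)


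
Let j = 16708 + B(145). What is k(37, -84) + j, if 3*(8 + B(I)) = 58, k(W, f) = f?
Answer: 49906/3 ≈ 16635.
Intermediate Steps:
B(I) = 34/3 (B(I) = -8 + (⅓)*58 = -8 + 58/3 = 34/3)
j = 50158/3 (j = 16708 + 34/3 = 50158/3 ≈ 16719.)
k(37, -84) + j = -84 + 50158/3 = 49906/3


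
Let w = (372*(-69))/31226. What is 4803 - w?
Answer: 75002073/15613 ≈ 4803.8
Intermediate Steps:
w = -12834/15613 (w = -25668*1/31226 = -12834/15613 ≈ -0.82201)
4803 - w = 4803 - 1*(-12834/15613) = 4803 + 12834/15613 = 75002073/15613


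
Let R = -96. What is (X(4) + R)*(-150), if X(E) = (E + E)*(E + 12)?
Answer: -4800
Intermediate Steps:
X(E) = 2*E*(12 + E) (X(E) = (2*E)*(12 + E) = 2*E*(12 + E))
(X(4) + R)*(-150) = (2*4*(12 + 4) - 96)*(-150) = (2*4*16 - 96)*(-150) = (128 - 96)*(-150) = 32*(-150) = -4800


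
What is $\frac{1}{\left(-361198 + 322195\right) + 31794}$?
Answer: $- \frac{1}{7209} \approx -0.00013872$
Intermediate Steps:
$\frac{1}{\left(-361198 + 322195\right) + 31794} = \frac{1}{-39003 + 31794} = \frac{1}{-7209} = - \frac{1}{7209}$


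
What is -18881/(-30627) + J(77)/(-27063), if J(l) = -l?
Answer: 57037198/92095389 ≈ 0.61933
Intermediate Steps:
-18881/(-30627) + J(77)/(-27063) = -18881/(-30627) - 1*77/(-27063) = -18881*(-1/30627) - 77*(-1/27063) = 18881/30627 + 77/27063 = 57037198/92095389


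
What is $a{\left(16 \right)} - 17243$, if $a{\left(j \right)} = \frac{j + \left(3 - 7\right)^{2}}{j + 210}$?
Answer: $- \frac{1948443}{113} \approx -17243.0$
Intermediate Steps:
$a{\left(j \right)} = \frac{16 + j}{210 + j}$ ($a{\left(j \right)} = \frac{j + \left(-4\right)^{2}}{210 + j} = \frac{j + 16}{210 + j} = \frac{16 + j}{210 + j}$)
$a{\left(16 \right)} - 17243 = \frac{16 + 16}{210 + 16} - 17243 = \frac{1}{226} \cdot 32 - 17243 = \frac{16}{113} - 17243 = - \frac{1948443}{113}$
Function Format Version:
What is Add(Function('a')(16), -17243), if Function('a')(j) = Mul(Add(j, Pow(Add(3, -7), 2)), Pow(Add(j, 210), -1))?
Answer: Rational(-1948443, 113) ≈ -17243.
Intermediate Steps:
Function('a')(j) = Mul(Pow(Add(210, j), -1), Add(16, j)) (Function('a')(j) = Mul(Add(j, Pow(-4, 2)), Pow(Add(210, j), -1)) = Mul(Add(j, 16), Pow(Add(210, j), -1)) = Mul(Add(16, j), Pow(Add(210, j), -1)) = Mul(Pow(Add(210, j), -1), Add(16, j)))
Add(Function('a')(16), -17243) = Add(Mul(Pow(Add(210, 16), -1), Add(16, 16)), -17243) = Add(Mul(Pow(226, -1), 32), -17243) = Add(Mul(Rational(1, 226), 32), -17243) = Add(Rational(16, 113), -17243) = Rational(-1948443, 113)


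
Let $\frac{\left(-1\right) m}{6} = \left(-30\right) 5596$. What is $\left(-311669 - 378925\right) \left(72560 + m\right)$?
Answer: $-745731024960$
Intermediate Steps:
$m = 1007280$ ($m = - 6 \left(\left(-30\right) 5596\right) = \left(-6\right) \left(-167880\right) = 1007280$)
$\left(-311669 - 378925\right) \left(72560 + m\right) = \left(-311669 - 378925\right) \left(72560 + 1007280\right) = \left(-690594\right) 1079840 = -745731024960$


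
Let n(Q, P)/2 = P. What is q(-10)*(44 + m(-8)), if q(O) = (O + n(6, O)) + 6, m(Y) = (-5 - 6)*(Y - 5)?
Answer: -4488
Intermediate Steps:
m(Y) = 55 - 11*Y (m(Y) = -11*(-5 + Y) = 55 - 11*Y)
n(Q, P) = 2*P
q(O) = 6 + 3*O (q(O) = (O + 2*O) + 6 = 3*O + 6 = 6 + 3*O)
q(-10)*(44 + m(-8)) = (6 + 3*(-10))*(44 + (55 - 11*(-8))) = (6 - 30)*(44 + (55 + 88)) = -24*(44 + 143) = -24*187 = -4488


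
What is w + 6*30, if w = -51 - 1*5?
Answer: 124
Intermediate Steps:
w = -56 (w = -51 - 5 = -56)
w + 6*30 = -56 + 6*30 = -56 + 180 = 124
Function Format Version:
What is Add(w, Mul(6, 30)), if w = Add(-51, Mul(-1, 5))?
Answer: 124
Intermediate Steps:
w = -56 (w = Add(-51, -5) = -56)
Add(w, Mul(6, 30)) = Add(-56, Mul(6, 30)) = Add(-56, 180) = 124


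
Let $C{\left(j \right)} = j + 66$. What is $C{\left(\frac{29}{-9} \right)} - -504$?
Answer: $\frac{5101}{9} \approx 566.78$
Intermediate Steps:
$C{\left(j \right)} = 66 + j$
$C{\left(\frac{29}{-9} \right)} - -504 = \left(66 + \frac{29}{-9}\right) - -504 = \left(66 + 29 \left(- \frac{1}{9}\right)\right) + 504 = \left(66 - \frac{29}{9}\right) + 504 = \frac{565}{9} + 504 = \frac{5101}{9}$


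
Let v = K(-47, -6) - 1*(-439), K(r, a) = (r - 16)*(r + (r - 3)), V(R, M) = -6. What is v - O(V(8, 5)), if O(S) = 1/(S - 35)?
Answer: 268551/41 ≈ 6550.0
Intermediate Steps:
K(r, a) = (-16 + r)*(-3 + 2*r) (K(r, a) = (-16 + r)*(r + (-3 + r)) = (-16 + r)*(-3 + 2*r))
v = 6550 (v = (48 - 35*(-47) + 2*(-47)²) - 1*(-439) = (48 + 1645 + 2*2209) + 439 = (48 + 1645 + 4418) + 439 = 6111 + 439 = 6550)
O(S) = 1/(-35 + S)
v - O(V(8, 5)) = 6550 - 1/(-35 - 6) = 6550 - 1/(-41) = 6550 - 1*(-1/41) = 6550 + 1/41 = 268551/41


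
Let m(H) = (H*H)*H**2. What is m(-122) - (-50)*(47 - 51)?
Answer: 221533256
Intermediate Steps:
m(H) = H**4 (m(H) = H**2*H**2 = H**4)
m(-122) - (-50)*(47 - 51) = (-122)**4 - (-50)*(47 - 51) = 221533456 - (-50)*(-4) = 221533456 - 1*200 = 221533456 - 200 = 221533256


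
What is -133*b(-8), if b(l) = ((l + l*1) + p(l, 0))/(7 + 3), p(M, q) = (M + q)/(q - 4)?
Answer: 931/5 ≈ 186.20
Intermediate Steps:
p(M, q) = (M + q)/(-4 + q)
b(l) = 7*l/40 (b(l) = ((l + l*1) + (l + 0)/(-4 + 0))/(7 + 3) = ((l + l) + l/(-4))/10 = (2*l - l/4)*(1/10) = (7*l/4)*(1/10) = 7*l/40)
-133*b(-8) = -931*(-8)/40 = -133*(-7/5) = 931/5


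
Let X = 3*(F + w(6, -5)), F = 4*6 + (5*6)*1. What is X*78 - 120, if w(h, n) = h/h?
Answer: 12750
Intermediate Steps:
F = 54 (F = 24 + 30*1 = 24 + 30 = 54)
w(h, n) = 1
X = 165 (X = 3*(54 + 1) = 3*55 = 165)
X*78 - 120 = 165*78 - 120 = 12870 - 120 = 12750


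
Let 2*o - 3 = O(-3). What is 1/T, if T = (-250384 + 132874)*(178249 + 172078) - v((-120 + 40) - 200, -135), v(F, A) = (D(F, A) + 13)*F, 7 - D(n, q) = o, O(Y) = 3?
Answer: -1/41166921010 ≈ -2.4291e-11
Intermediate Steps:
o = 3 (o = 3/2 + (½)*3 = 3/2 + 3/2 = 3)
D(n, q) = 4 (D(n, q) = 7 - 1*3 = 7 - 3 = 4)
v(F, A) = 17*F (v(F, A) = (4 + 13)*F = 17*F)
T = -41166921010 (T = (-250384 + 132874)*(178249 + 172078) - 17*((-120 + 40) - 200) = -117510*350327 - 17*(-80 - 200) = -41166925770 - 17*(-280) = -41166925770 - 1*(-4760) = -41166925770 + 4760 = -41166921010)
1/T = 1/(-41166921010) = -1/41166921010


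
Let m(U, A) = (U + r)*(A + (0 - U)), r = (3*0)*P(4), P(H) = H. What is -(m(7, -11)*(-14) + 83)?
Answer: -1847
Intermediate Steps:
r = 0 (r = (3*0)*4 = 0*4 = 0)
m(U, A) = U*(A - U) (m(U, A) = (U + 0)*(A + (0 - U)) = U*(A - U))
-(m(7, -11)*(-14) + 83) = -((7*(-11 - 1*7))*(-14) + 83) = -((7*(-11 - 7))*(-14) + 83) = -((7*(-18))*(-14) + 83) = -(-126*(-14) + 83) = -(1764 + 83) = -1*1847 = -1847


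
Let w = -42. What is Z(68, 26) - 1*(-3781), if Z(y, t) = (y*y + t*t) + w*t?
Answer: 7989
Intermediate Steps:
Z(y, t) = t**2 + y**2 - 42*t (Z(y, t) = (y*y + t*t) - 42*t = (y**2 + t**2) - 42*t = (t**2 + y**2) - 42*t = t**2 + y**2 - 42*t)
Z(68, 26) - 1*(-3781) = (26**2 + 68**2 - 42*26) - 1*(-3781) = (676 + 4624 - 1092) + 3781 = 4208 + 3781 = 7989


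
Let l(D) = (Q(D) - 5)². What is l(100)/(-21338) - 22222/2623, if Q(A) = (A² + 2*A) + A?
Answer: -278478139611/55969574 ≈ -4975.5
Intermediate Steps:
Q(A) = A² + 3*A
l(D) = (-5 + D*(3 + D))² (l(D) = (D*(3 + D) - 5)² = (-5 + D*(3 + D))²)
l(100)/(-21338) - 22222/2623 = (-5 + 100*(3 + 100))²/(-21338) - 22222/2623 = (-5 + 100*103)²*(-1/21338) - 22222*1/2623 = (-5 + 10300)²*(-1/21338) - 22222/2623 = 10295²*(-1/21338) - 22222/2623 = 105987025*(-1/21338) - 22222/2623 = -105987025/21338 - 22222/2623 = -278478139611/55969574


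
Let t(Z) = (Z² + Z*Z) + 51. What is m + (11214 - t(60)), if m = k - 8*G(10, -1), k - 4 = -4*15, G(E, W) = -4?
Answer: 3939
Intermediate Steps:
t(Z) = 51 + 2*Z² (t(Z) = (Z² + Z²) + 51 = 2*Z² + 51 = 51 + 2*Z²)
k = -56 (k = 4 - 4*15 = 4 - 60 = -56)
m = -24 (m = -56 - 8*(-4) = -56 + 32 = -24)
m + (11214 - t(60)) = -24 + (11214 - (51 + 2*60²)) = -24 + (11214 - (51 + 2*3600)) = -24 + (11214 - (51 + 7200)) = -24 + (11214 - 1*7251) = -24 + (11214 - 7251) = -24 + 3963 = 3939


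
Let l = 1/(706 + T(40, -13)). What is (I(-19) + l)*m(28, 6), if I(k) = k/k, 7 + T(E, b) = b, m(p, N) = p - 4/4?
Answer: 18549/686 ≈ 27.039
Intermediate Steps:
m(p, N) = -1 + p (m(p, N) = p - 4*1/4 = p - 1 = -1 + p)
T(E, b) = -7 + b
l = 1/686 (l = 1/(706 + (-7 - 13)) = 1/(706 - 20) = 1/686 ≈ 0.0014577)
I(k) = 1
(I(-19) + l)*m(28, 6) = (1 + 1/686)*(-1 + 28) = (687/686)*27 = 18549/686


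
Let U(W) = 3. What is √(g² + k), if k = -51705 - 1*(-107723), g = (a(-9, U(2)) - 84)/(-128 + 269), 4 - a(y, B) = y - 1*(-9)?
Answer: √1113700258/141 ≈ 236.68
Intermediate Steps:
a(y, B) = -5 - y (a(y, B) = 4 - (y - 1*(-9)) = 4 - (y + 9) = 4 - (9 + y) = 4 + (-9 - y) = -5 - y)
g = -80/141 (g = ((-5 - 1*(-9)) - 84)/(-128 + 269) = ((-5 + 9) - 84)/141 = (4 - 84)*(1/141) = -80*1/141 = -80/141 ≈ -0.56738)
k = 56018 (k = -51705 + 107723 = 56018)
√(g² + k) = √((-80/141)² + 56018) = √(6400/19881 + 56018) = √(1113700258/19881) = √1113700258/141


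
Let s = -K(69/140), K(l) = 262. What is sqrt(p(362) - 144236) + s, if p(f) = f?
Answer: -262 + 3*I*sqrt(15986) ≈ -262.0 + 379.31*I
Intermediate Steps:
s = -262 (s = -1*262 = -262)
sqrt(p(362) - 144236) + s = sqrt(362 - 144236) - 262 = sqrt(-143874) - 262 = 3*I*sqrt(15986) - 262 = -262 + 3*I*sqrt(15986)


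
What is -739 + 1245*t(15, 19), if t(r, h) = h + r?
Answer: 41591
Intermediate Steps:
-739 + 1245*t(15, 19) = -739 + 1245*(19 + 15) = -739 + 1245*34 = -739 + 42330 = 41591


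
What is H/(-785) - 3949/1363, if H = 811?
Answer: -4205358/1069955 ≈ -3.9304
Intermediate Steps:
H/(-785) - 3949/1363 = 811/(-785) - 3949/1363 = 811*(-1/785) - 3949*1/1363 = -811/785 - 3949/1363 = -4205358/1069955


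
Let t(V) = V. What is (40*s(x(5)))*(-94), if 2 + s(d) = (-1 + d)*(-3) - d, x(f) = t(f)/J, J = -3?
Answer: -86480/3 ≈ -28827.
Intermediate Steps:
x(f) = -f/3 (x(f) = f/(-3) = f*(-⅓) = -f/3)
s(d) = 1 - 4*d (s(d) = -2 + ((-1 + d)*(-3) - d) = -2 + ((3 - 3*d) - d) = -2 + (3 - 4*d) = 1 - 4*d)
(40*s(x(5)))*(-94) = (40*(1 - (-4)*5/3))*(-94) = (40*(1 - 4*(-5/3)))*(-94) = (40*(1 + 20/3))*(-94) = (40*(23/3))*(-94) = (920/3)*(-94) = -86480/3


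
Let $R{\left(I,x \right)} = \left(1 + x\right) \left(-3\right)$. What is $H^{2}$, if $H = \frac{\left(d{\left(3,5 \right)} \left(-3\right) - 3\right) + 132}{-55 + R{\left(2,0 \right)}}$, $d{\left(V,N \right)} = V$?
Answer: $\frac{3600}{841} \approx 4.2806$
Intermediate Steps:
$R{\left(I,x \right)} = -3 - 3 x$
$H = - \frac{60}{29}$ ($H = \frac{\left(3 \left(-3\right) - 3\right) + 132}{-55 - 3} = \frac{\left(-9 - 3\right) + 132}{-55 + \left(-3 + 0\right)} = \frac{-12 + 132}{-55 - 3} = \frac{120}{-58} = 120 \left(- \frac{1}{58}\right) = - \frac{60}{29} \approx -2.069$)
$H^{2} = \left(- \frac{60}{29}\right)^{2} = \frac{3600}{841}$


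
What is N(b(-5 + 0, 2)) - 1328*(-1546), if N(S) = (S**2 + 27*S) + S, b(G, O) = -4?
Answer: 2052992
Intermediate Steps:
N(S) = S**2 + 28*S
N(b(-5 + 0, 2)) - 1328*(-1546) = -4*(28 - 4) - 1328*(-1546) = -4*24 + 2053088 = -96 + 2053088 = 2052992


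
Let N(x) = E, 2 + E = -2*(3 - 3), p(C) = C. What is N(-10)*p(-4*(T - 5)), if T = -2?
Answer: -56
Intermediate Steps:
E = -2 (E = -2 - 2*(3 - 3) = -2 - 2*0 = -2 - 1*0 = -2 + 0 = -2)
N(x) = -2
N(-10)*p(-4*(T - 5)) = -(-8)*(-2 - 5) = -(-8)*(-7) = -2*28 = -56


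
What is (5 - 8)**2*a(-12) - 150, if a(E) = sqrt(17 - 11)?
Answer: -150 + 9*sqrt(6) ≈ -127.95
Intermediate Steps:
a(E) = sqrt(6)
(5 - 8)**2*a(-12) - 150 = (5 - 8)**2*sqrt(6) - 150 = (-3)**2*sqrt(6) - 150 = 9*sqrt(6) - 150 = -150 + 9*sqrt(6)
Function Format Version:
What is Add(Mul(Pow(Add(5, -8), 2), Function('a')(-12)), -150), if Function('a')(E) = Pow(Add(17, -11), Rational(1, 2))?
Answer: Add(-150, Mul(9, Pow(6, Rational(1, 2)))) ≈ -127.95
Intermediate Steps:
Function('a')(E) = Pow(6, Rational(1, 2))
Add(Mul(Pow(Add(5, -8), 2), Function('a')(-12)), -150) = Add(Mul(Pow(Add(5, -8), 2), Pow(6, Rational(1, 2))), -150) = Add(Mul(Pow(-3, 2), Pow(6, Rational(1, 2))), -150) = Add(Mul(9, Pow(6, Rational(1, 2))), -150) = Add(-150, Mul(9, Pow(6, Rational(1, 2))))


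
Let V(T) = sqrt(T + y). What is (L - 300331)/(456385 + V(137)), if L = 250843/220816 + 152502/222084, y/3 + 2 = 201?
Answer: -560138536028516386975/851195435407222184592 + 1227337743415135*sqrt(734)/851195435407222184592 ≈ -0.65802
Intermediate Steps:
y = 597 (y = -6 + 3*201 = -6 + 603 = 597)
V(T) = sqrt(597 + T) (V(T) = sqrt(T + 597) = sqrt(597 + T))
L = 7448591537/4086641712 (L = 250843*(1/220816) + 152502*(1/222084) = 250843/220816 + 25417/37014 = 7448591537/4086641712 ≈ 1.8227)
(L - 300331)/(456385 + V(137)) = (7448591537/4086641712 - 300331)/(456385 + sqrt(597 + 137)) = -1227337743415135/(4086641712*(456385 + sqrt(734)))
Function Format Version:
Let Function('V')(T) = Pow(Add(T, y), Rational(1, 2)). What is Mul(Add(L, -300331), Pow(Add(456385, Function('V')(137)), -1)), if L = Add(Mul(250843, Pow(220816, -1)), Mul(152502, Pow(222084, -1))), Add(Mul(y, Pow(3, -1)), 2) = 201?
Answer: Add(Rational(-560138536028516386975, 851195435407222184592), Mul(Rational(1227337743415135, 851195435407222184592), Pow(734, Rational(1, 2)))) ≈ -0.65802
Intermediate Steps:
y = 597 (y = Add(-6, Mul(3, 201)) = Add(-6, 603) = 597)
Function('V')(T) = Pow(Add(597, T), Rational(1, 2)) (Function('V')(T) = Pow(Add(T, 597), Rational(1, 2)) = Pow(Add(597, T), Rational(1, 2)))
L = Rational(7448591537, 4086641712) (L = Add(Mul(250843, Rational(1, 220816)), Mul(152502, Rational(1, 222084))) = Add(Rational(250843, 220816), Rational(25417, 37014)) = Rational(7448591537, 4086641712) ≈ 1.8227)
Mul(Add(L, -300331), Pow(Add(456385, Function('V')(137)), -1)) = Mul(Add(Rational(7448591537, 4086641712), -300331), Pow(Add(456385, Pow(Add(597, 137), Rational(1, 2))), -1)) = Mul(Rational(-1227337743415135, 4086641712), Pow(Add(456385, Pow(734, Rational(1, 2))), -1))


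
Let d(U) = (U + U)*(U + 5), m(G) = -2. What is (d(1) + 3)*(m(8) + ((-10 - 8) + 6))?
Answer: -210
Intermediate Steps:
d(U) = 2*U*(5 + U) (d(U) = (2*U)*(5 + U) = 2*U*(5 + U))
(d(1) + 3)*(m(8) + ((-10 - 8) + 6)) = (2*1*(5 + 1) + 3)*(-2 + ((-10 - 8) + 6)) = (2*1*6 + 3)*(-2 + (-18 + 6)) = (12 + 3)*(-2 - 12) = 15*(-14) = -210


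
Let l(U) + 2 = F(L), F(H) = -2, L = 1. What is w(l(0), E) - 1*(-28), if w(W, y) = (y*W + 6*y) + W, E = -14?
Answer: -4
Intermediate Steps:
l(U) = -4 (l(U) = -2 - 2 = -4)
w(W, y) = W + 6*y + W*y (w(W, y) = (W*y + 6*y) + W = (6*y + W*y) + W = W + 6*y + W*y)
w(l(0), E) - 1*(-28) = (-4 + 6*(-14) - 4*(-14)) - 1*(-28) = (-4 - 84 + 56) + 28 = -32 + 28 = -4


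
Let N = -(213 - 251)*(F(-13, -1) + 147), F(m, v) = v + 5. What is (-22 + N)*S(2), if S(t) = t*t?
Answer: 22864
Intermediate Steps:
F(m, v) = 5 + v
S(t) = t²
N = 5738 (N = -(213 - 251)*((5 - 1) + 147) = -(-38)*(4 + 147) = -(-38)*151 = -1*(-5738) = 5738)
(-22 + N)*S(2) = (-22 + 5738)*2² = 5716*4 = 22864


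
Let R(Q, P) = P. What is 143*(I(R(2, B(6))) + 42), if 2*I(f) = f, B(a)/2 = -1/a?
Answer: 35893/6 ≈ 5982.2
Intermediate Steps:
B(a) = -2/a (B(a) = 2*(-1/a) = -2/a)
I(f) = f/2
143*(I(R(2, B(6))) + 42) = 143*((-2/6)/2 + 42) = 143*((-2*⅙)/2 + 42) = 143*((½)*(-⅓) + 42) = 143*(-⅙ + 42) = 143*(251/6) = 35893/6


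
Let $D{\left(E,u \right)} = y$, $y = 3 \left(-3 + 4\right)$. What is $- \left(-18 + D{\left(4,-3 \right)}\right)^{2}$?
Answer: $-225$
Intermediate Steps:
$y = 3$ ($y = 3 \cdot 1 = 3$)
$D{\left(E,u \right)} = 3$
$- \left(-18 + D{\left(4,-3 \right)}\right)^{2} = - \left(-18 + 3\right)^{2} = - \left(-15\right)^{2} = \left(-1\right) 225 = -225$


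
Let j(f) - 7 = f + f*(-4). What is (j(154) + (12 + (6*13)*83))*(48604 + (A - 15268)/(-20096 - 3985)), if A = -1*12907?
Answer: 306915256003/1047 ≈ 2.9314e+8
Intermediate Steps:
A = -12907
j(f) = 7 - 3*f (j(f) = 7 + (f + f*(-4)) = 7 + (f - 4*f) = 7 - 3*f)
(j(154) + (12 + (6*13)*83))*(48604 + (A - 15268)/(-20096 - 3985)) = ((7 - 3*154) + (12 + (6*13)*83))*(48604 + (-12907 - 15268)/(-20096 - 3985)) = ((7 - 462) + (12 + 78*83))*(48604 - 28175/(-24081)) = (-455 + (12 + 6474))*(48604 - 28175*(-1/24081)) = (-455 + 6486)*(48604 + 1225/1047) = 6031*(50889613/1047) = 306915256003/1047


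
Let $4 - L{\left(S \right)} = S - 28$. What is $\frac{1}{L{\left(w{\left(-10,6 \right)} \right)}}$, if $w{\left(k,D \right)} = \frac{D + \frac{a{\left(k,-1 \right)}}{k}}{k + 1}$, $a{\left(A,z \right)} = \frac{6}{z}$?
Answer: $\frac{15}{491} \approx 0.03055$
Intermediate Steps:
$w{\left(k,D \right)} = \frac{D - \frac{6}{k}}{1 + k}$ ($w{\left(k,D \right)} = \frac{D + \frac{6 \frac{1}{-1}}{k}}{k + 1} = \frac{D + \frac{6 \left(-1\right)}{k}}{1 + k} = \frac{D - \frac{6}{k}}{1 + k}$)
$L{\left(S \right)} = 32 - S$ ($L{\left(S \right)} = 4 - \left(S - 28\right) = 4 - \left(-28 + S\right) = 32 - S$)
$\frac{1}{L{\left(w{\left(-10,6 \right)} \right)}} = \frac{1}{32 - \frac{-6 + 6 \left(-10\right)}{\left(-10\right) \left(1 - 10\right)}} = \frac{1}{32 - - \frac{-6 - 60}{10 \left(-9\right)}} = \frac{1}{32 - \left(- \frac{1}{10}\right) \left(- \frac{1}{9}\right) \left(-66\right)} = \frac{1}{32 - - \frac{11}{15}} = \frac{1}{32 + \frac{11}{15}} = \frac{1}{\frac{491}{15}} = \frac{15}{491}$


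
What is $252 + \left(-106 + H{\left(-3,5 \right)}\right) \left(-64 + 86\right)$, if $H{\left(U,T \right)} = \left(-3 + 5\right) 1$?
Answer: $-2036$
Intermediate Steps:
$H{\left(U,T \right)} = 2$ ($H{\left(U,T \right)} = 2 \cdot 1 = 2$)
$252 + \left(-106 + H{\left(-3,5 \right)}\right) \left(-64 + 86\right) = 252 + \left(-106 + 2\right) \left(-64 + 86\right) = 252 - 2288 = -2036$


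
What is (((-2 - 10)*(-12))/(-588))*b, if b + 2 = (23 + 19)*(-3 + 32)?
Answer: -14592/49 ≈ -297.80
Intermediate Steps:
b = 1216 (b = -2 + (23 + 19)*(-3 + 32) = -2 + 42*29 = -2 + 1218 = 1216)
(((-2 - 10)*(-12))/(-588))*b = (((-2 - 10)*(-12))/(-588))*1216 = (-12*(-12)*(-1/588))*1216 = (144*(-1/588))*1216 = -12/49*1216 = -14592/49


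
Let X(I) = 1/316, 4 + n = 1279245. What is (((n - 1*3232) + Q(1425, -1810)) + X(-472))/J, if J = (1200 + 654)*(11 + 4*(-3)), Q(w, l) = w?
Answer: -403669145/585864 ≈ -689.01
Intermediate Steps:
n = 1279241 (n = -4 + 1279245 = 1279241)
X(I) = 1/316
J = -1854 (J = 1854*(11 - 12) = 1854*(-1) = -1854)
(((n - 1*3232) + Q(1425, -1810)) + X(-472))/J = (((1279241 - 1*3232) + 1425) + 1/316)/(-1854) = (((1279241 - 3232) + 1425) + 1/316)*(-1/1854) = ((1276009 + 1425) + 1/316)*(-1/1854) = (1277434 + 1/316)*(-1/1854) = (403669145/316)*(-1/1854) = -403669145/585864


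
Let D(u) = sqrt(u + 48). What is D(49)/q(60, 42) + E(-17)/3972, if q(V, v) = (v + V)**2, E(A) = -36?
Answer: -3/331 + sqrt(97)/10404 ≈ -0.0081168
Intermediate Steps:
D(u) = sqrt(48 + u)
q(V, v) = (V + v)**2
D(49)/q(60, 42) + E(-17)/3972 = sqrt(48 + 49)/((60 + 42)**2) - 36/3972 = sqrt(97)/(102**2) - 36*1/3972 = sqrt(97)/10404 - 3/331 = -3/331 + sqrt(97)/10404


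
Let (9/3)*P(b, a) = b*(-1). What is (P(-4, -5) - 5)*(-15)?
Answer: 55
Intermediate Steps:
P(b, a) = -b/3 (P(b, a) = (b*(-1))/3 = (-b)/3 = -b/3)
(P(-4, -5) - 5)*(-15) = (-⅓*(-4) - 5)*(-15) = (4/3 - 5)*(-15) = -11/3*(-15) = 55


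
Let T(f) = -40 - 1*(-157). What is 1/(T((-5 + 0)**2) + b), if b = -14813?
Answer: -1/14696 ≈ -6.8046e-5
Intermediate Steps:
T(f) = 117 (T(f) = -40 + 157 = 117)
1/(T((-5 + 0)**2) + b) = 1/(117 - 14813) = 1/(-14696) = -1/14696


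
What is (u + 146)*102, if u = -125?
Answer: 2142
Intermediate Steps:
(u + 146)*102 = (-125 + 146)*102 = 21*102 = 2142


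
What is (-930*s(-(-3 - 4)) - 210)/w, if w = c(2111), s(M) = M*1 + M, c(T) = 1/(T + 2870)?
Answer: -65898630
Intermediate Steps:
c(T) = 1/(2870 + T)
s(M) = 2*M (s(M) = M + M = 2*M)
w = 1/4981 (w = 1/(2870 + 2111) = 1/4981 ≈ 0.00020076)
(-930*s(-(-3 - 4)) - 210)/w = (-1860*(-(-3 - 4)) - 210)/(1/4981) = (-1860*(-1*(-7)) - 210)*4981 = (-1860*7 - 210)*4981 = (-930*14 - 210)*4981 = (-13020 - 210)*4981 = -13230*4981 = -65898630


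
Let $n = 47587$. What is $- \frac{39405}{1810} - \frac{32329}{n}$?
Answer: $- \frac{386736245}{17226494} \approx -22.45$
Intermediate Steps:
$- \frac{39405}{1810} - \frac{32329}{n} = - \frac{39405}{1810} - \frac{32329}{47587} = \left(-39405\right) \frac{1}{1810} - \frac{32329}{47587} = - \frac{7881}{362} - \frac{32329}{47587} = - \frac{386736245}{17226494}$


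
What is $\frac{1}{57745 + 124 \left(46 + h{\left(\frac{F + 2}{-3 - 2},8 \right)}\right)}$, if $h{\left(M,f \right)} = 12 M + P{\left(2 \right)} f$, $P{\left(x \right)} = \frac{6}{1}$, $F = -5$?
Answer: $\frac{5}{351469} \approx 1.4226 \cdot 10^{-5}$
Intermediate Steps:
$P{\left(x \right)} = 6$ ($P{\left(x \right)} = 6 \cdot 1 = 6$)
$h{\left(M,f \right)} = 6 f + 12 M$ ($h{\left(M,f \right)} = 12 M + 6 f = 6 f + 12 M$)
$\frac{1}{57745 + 124 \left(46 + h{\left(\frac{F + 2}{-3 - 2},8 \right)}\right)} = \frac{1}{57745 + 124 \left(46 + \left(6 \cdot 8 + 12 \frac{-5 + 2}{-3 - 2}\right)\right)} = \frac{1}{57745 + 124 \left(46 + \left(48 + 12 \left(- \frac{3}{-5}\right)\right)\right)} = \frac{1}{57745 + 124 \left(46 + \left(48 + 12 \left(\left(-3\right) \left(- \frac{1}{5}\right)\right)\right)\right)} = \frac{1}{57745 + 124 \left(46 + \left(48 + 12 \cdot \frac{3}{5}\right)\right)} = \frac{1}{57745 + 124 \left(46 + \left(48 + \frac{36}{5}\right)\right)} = \frac{1}{57745 + 124 \left(46 + \frac{276}{5}\right)} = \frac{1}{57745 + 124 \cdot \frac{506}{5}} = \frac{1}{57745 + \frac{62744}{5}} = \frac{1}{\frac{351469}{5}} = \frac{5}{351469}$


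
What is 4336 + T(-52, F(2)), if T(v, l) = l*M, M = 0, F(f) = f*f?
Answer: 4336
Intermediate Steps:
F(f) = f²
T(v, l) = 0 (T(v, l) = l*0 = 0)
4336 + T(-52, F(2)) = 4336 + 0 = 4336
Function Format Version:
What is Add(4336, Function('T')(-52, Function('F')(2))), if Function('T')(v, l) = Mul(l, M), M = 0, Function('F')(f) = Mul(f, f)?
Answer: 4336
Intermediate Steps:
Function('F')(f) = Pow(f, 2)
Function('T')(v, l) = 0 (Function('T')(v, l) = Mul(l, 0) = 0)
Add(4336, Function('T')(-52, Function('F')(2))) = Add(4336, 0) = 4336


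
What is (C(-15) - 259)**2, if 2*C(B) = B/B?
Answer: 267289/4 ≈ 66822.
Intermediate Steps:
C(B) = 1/2 (C(B) = (B/B)/2 = (1/2)*1 = 1/2)
(C(-15) - 259)**2 = (1/2 - 259)**2 = (-517/2)**2 = 267289/4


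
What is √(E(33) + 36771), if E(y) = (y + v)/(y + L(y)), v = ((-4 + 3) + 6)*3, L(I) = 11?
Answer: √4449423/11 ≈ 191.76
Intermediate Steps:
v = 15 (v = (-1 + 6)*3 = 5*3 = 15)
E(y) = (15 + y)/(11 + y) (E(y) = (y + 15)/(y + 11) = (15 + y)/(11 + y))
√(E(33) + 36771) = √((15 + 33)/(11 + 33) + 36771) = √(48/44 + 36771) = √((1/44)*48 + 36771) = √(12/11 + 36771) = √(404493/11) = √4449423/11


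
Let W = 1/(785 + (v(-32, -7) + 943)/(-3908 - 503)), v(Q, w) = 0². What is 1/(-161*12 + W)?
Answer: -3461692/6687984533 ≈ -0.00051760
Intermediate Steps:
v(Q, w) = 0
W = 4411/3461692 (W = 1/(785 + (0 + 943)/(-3908 - 503)) = 1/(785 + 943/(-4411)) = 1/(785 + 943*(-1/4411)) = 1/(785 - 943/4411) = 1/(3461692/4411) = 4411/3461692 ≈ 0.0012742)
1/(-161*12 + W) = 1/(-161*12 + 4411/3461692) = 1/(-1932 + 4411/3461692) = 1/(-6687984533/3461692) = -3461692/6687984533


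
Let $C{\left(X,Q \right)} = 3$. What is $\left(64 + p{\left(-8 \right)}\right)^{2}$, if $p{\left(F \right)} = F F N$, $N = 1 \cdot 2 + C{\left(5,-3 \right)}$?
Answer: $147456$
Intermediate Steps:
$N = 5$ ($N = 1 \cdot 2 + 3 = 2 + 3 = 5$)
$p{\left(F \right)} = 5 F^{2}$ ($p{\left(F \right)} = F F 5 = F^{2} \cdot 5 = 5 F^{2}$)
$\left(64 + p{\left(-8 \right)}\right)^{2} = \left(64 + 5 \left(-8\right)^{2}\right)^{2} = \left(64 + 5 \cdot 64\right)^{2} = \left(64 + 320\right)^{2} = 384^{2} = 147456$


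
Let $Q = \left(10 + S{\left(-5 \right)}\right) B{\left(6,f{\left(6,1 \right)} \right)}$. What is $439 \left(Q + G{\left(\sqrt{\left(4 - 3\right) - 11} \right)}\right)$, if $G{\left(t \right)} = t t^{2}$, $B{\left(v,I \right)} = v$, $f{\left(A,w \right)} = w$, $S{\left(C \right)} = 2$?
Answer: $31608 - 4390 i \sqrt{10} \approx 31608.0 - 13882.0 i$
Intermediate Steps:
$G{\left(t \right)} = t^{3}$
$Q = 72$ ($Q = \left(10 + 2\right) 6 = 12 \cdot 6 = 72$)
$439 \left(Q + G{\left(\sqrt{\left(4 - 3\right) - 11} \right)}\right) = 439 \left(72 + \left(\sqrt{\left(4 - 3\right) - 11}\right)^{3}\right) = 439 \left(72 + \left(\sqrt{1 - 11}\right)^{3}\right) = 439 \left(72 + \left(\sqrt{-10}\right)^{3}\right) = 439 \left(72 + \left(i \sqrt{10}\right)^{3}\right) = 439 \left(72 - 10 i \sqrt{10}\right) = 31608 - 4390 i \sqrt{10}$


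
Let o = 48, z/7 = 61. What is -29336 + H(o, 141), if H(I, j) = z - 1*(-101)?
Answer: -28808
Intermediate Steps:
z = 427 (z = 7*61 = 427)
H(I, j) = 528 (H(I, j) = 427 - 1*(-101) = 427 + 101 = 528)
-29336 + H(o, 141) = -29336 + 528 = -28808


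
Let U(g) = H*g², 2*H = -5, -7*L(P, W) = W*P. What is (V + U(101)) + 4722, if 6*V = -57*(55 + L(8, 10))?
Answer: -148361/7 ≈ -21194.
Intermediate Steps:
L(P, W) = -P*W/7 (L(P, W) = -W*P/7 = -P*W/7)
V = -5795/14 (V = (-57*(55 - ⅐*8*10))/6 = (-57*(55 - 80/7))/6 = (-57*305/7)/6 = (⅙)*(-17385/7) = -5795/14 ≈ -413.93)
H = -5/2 (H = (½)*(-5) = -5/2 ≈ -2.5000)
U(g) = -5*g²/2
(V + U(101)) + 4722 = (-5795/14 - 5/2*101²) + 4722 = (-5795/14 - 5/2*10201) + 4722 = (-5795/14 - 51005/2) + 4722 = -181415/7 + 4722 = -148361/7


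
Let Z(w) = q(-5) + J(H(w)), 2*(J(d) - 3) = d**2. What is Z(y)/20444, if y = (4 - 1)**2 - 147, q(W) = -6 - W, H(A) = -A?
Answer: 2381/5111 ≈ 0.46586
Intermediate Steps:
J(d) = 3 + d**2/2
y = -138 (y = 3**2 - 147 = 9 - 147 = -138)
Z(w) = 2 + w**2/2 (Z(w) = (-6 - 1*(-5)) + (3 + (-w)**2/2) = (-6 + 5) + (3 + w**2/2) = -1 + (3 + w**2/2) = 2 + w**2/2)
Z(y)/20444 = (2 + (1/2)*(-138)**2)/20444 = (2 + (1/2)*19044)*(1/20444) = (2 + 9522)*(1/20444) = 9524*(1/20444) = 2381/5111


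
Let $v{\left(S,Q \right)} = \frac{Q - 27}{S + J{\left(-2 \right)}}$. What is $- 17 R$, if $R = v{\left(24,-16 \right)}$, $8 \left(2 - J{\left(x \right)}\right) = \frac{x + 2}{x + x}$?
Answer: $\frac{731}{26} \approx 28.115$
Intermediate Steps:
$J{\left(x \right)} = 2 - \frac{2 + x}{16 x}$ ($J{\left(x \right)} = 2 - \frac{\left(x + 2\right) \frac{1}{x + x}}{8} = 2 - \frac{\left(2 + x\right) \frac{1}{2 x}}{8} = 2 - \frac{\frac{1}{2} \frac{1}{x} \left(2 + x\right)}{8} = 2 - \frac{2 + x}{16 x}$)
$v{\left(S,Q \right)} = \frac{-27 + Q}{2 + S}$ ($v{\left(S,Q \right)} = \frac{Q - 27}{S + \frac{-2 + 31 \left(-2\right)}{16 \left(-2\right)}} = \frac{Q - 27}{S + \frac{1}{16} \left(- \frac{1}{2}\right) \left(-2 - 62\right)} = \frac{-27 + Q}{S + \frac{1}{16} \left(- \frac{1}{2}\right) \left(-64\right)} = \frac{-27 + Q}{S + 2} = \frac{-27 + Q}{2 + S}$)
$R = - \frac{43}{26}$ ($R = \frac{-27 - 16}{2 + 24} = \frac{1}{26} \left(-43\right) = - \frac{43}{26} \approx -1.6538$)
$- 17 R = \left(-17\right) \left(- \frac{43}{26}\right) = \frac{731}{26}$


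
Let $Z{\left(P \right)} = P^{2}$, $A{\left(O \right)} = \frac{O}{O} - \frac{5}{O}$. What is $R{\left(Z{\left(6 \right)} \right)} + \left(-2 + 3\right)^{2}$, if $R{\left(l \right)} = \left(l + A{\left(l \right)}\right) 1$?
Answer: $\frac{1363}{36} \approx 37.861$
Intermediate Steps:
$A{\left(O \right)} = 1 - \frac{5}{O}$
$R{\left(l \right)} = l + \frac{-5 + l}{l}$ ($R{\left(l \right)} = \left(l + \frac{-5 + l}{l}\right) 1 = l + \frac{-5 + l}{l}$)
$R{\left(Z{\left(6 \right)} \right)} + \left(-2 + 3\right)^{2} = \left(1 + 6^{2} - \frac{5}{6^{2}}\right) + \left(-2 + 3\right)^{2} = \left(1 + 36 - \frac{5}{36}\right) + 1^{2} = \left(1 + 36 - \frac{5}{36}\right) + 1 = \frac{1327}{36} + 1 = \frac{1363}{36}$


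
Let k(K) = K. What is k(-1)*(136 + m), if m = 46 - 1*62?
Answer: -120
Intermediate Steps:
m = -16 (m = 46 - 62 = -16)
k(-1)*(136 + m) = -(136 - 16) = -1*120 = -120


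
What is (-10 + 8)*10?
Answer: -20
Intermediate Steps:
(-10 + 8)*10 = -2*10 = -20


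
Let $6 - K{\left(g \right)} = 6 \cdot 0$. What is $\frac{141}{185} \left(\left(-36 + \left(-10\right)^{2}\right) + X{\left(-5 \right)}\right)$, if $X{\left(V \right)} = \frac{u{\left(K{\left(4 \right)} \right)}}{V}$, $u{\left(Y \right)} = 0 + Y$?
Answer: $\frac{44274}{925} \approx 47.864$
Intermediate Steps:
$K{\left(g \right)} = 6$ ($K{\left(g \right)} = 6 - 6 \cdot 0 = 6 - 0 = 6 + 0 = 6$)
$u{\left(Y \right)} = Y$
$X{\left(V \right)} = \frac{6}{V}$
$\frac{141}{185} \left(\left(-36 + \left(-10\right)^{2}\right) + X{\left(-5 \right)}\right) = \frac{141}{185} \left(\left(-36 + \left(-10\right)^{2}\right) + \frac{6}{-5}\right) = 141 \cdot \frac{1}{185} \left(\left(-36 + 100\right) + 6 \left(- \frac{1}{5}\right)\right) = \frac{141 \left(64 - \frac{6}{5}\right)}{185} = \frac{141}{185} \cdot \frac{314}{5} = \frac{44274}{925}$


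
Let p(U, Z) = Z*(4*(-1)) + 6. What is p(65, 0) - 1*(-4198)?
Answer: 4204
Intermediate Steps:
p(U, Z) = 6 - 4*Z (p(U, Z) = Z*(-4) + 6 = -4*Z + 6 = 6 - 4*Z)
p(65, 0) - 1*(-4198) = (6 - 4*0) - 1*(-4198) = (6 + 0) + 4198 = 6 + 4198 = 4204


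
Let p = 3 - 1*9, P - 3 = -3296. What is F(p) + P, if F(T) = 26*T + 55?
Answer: -3394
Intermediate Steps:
P = -3293 (P = 3 - 3296 = -3293)
p = -6 (p = 3 - 9 = -6)
F(T) = 55 + 26*T
F(p) + P = (55 + 26*(-6)) - 3293 = (55 - 156) - 3293 = -101 - 3293 = -3394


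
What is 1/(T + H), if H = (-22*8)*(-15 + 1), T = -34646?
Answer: -1/32182 ≈ -3.1073e-5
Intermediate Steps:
H = 2464 (H = -176*(-14) = 2464)
1/(T + H) = 1/(-34646 + 2464) = 1/(-32182) = -1/32182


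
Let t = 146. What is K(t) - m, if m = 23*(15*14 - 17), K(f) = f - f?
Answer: -4439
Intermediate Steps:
K(f) = 0
m = 4439 (m = 23*(210 - 17) = 23*193 = 4439)
K(t) - m = 0 - 1*4439 = 0 - 4439 = -4439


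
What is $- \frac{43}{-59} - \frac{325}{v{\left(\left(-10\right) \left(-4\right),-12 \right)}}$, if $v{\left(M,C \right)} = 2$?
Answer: $- \frac{19089}{118} \approx -161.77$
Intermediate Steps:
$- \frac{43}{-59} - \frac{325}{v{\left(\left(-10\right) \left(-4\right),-12 \right)}} = - \frac{43}{-59} - \frac{325}{2} = \left(-43\right) \left(- \frac{1}{59}\right) - \frac{325}{2} = \frac{43}{59} - \frac{325}{2} = - \frac{19089}{118}$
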